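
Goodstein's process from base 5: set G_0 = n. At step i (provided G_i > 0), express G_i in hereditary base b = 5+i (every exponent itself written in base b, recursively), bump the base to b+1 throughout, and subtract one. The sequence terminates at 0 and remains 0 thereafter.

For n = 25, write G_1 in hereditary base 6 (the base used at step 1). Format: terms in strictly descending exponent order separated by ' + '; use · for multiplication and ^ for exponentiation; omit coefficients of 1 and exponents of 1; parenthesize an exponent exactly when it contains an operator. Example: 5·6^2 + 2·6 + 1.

5·6 + 5

25 —HB5→ 5^2 —bump→ 6^2 = 36 —(−1)→ 35
35 —HB6→ 5·6 + 5 —bump→ 5·7 + 5 = 40 —(−1)→ 39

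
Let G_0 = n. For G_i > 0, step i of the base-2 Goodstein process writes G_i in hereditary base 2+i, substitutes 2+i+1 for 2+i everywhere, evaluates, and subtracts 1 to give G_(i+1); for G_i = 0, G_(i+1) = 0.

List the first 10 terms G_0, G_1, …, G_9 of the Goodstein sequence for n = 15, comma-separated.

(0) 15|_2 = 2^(2 + 1) + 2^2 + 2 + 1 ↦ 3^(3 + 1) + 3^3 + 3 + 1|_3 = 112 ⇒ 111
(1) 111|_3 = 3^(3 + 1) + 3^3 + 3 ↦ 4^(4 + 1) + 4^4 + 4|_4 = 1284 ⇒ 1283
(2) 1283|_4 = 4^(4 + 1) + 4^4 + 3 ↦ 5^(5 + 1) + 5^5 + 3|_5 = 18753 ⇒ 18752
(3) 18752|_5 = 5^(5 + 1) + 5^5 + 2 ↦ 6^(6 + 1) + 6^6 + 2|_6 = 326594 ⇒ 326593
(4) 326593|_6 = 6^(6 + 1) + 6^6 + 1 ↦ 7^(7 + 1) + 7^7 + 1|_7 = 6588345 ⇒ 6588344
(5) 6588344|_7 = 7^(7 + 1) + 7^7 ↦ 8^(8 + 1) + 8^8|_8 = 150994944 ⇒ 150994943
(6) 150994943|_8 = 8^(8 + 1) + 7·8^7 + 7·8^6 + 7·8^5 + 7·8^4 + 7·8^3 + 7·8^2 + 7·8 + 7 ↦ 9^(9 + 1) + 7·9^7 + 7·9^6 + 7·9^5 + 7·9^4 + 7·9^3 + 7·9^2 + 7·9 + 7|_9 = 3524450281 ⇒ 3524450280
(7) 3524450280|_9 = 9^(9 + 1) + 7·9^7 + 7·9^6 + 7·9^5 + 7·9^4 + 7·9^3 + 7·9^2 + 7·9 + 6 ↦ 10^(10 + 1) + 7·10^7 + 7·10^6 + 7·10^5 + 7·10^4 + 7·10^3 + 7·10^2 + 7·10 + 6|_10 = 100077777776 ⇒ 100077777775
(8) 100077777775|_10 = 10^(10 + 1) + 7·10^7 + 7·10^6 + 7·10^5 + 7·10^4 + 7·10^3 + 7·10^2 + 7·10 + 5 ↦ 11^(11 + 1) + 7·11^7 + 7·11^6 + 7·11^5 + 7·11^4 + 7·11^3 + 7·11^2 + 7·11 + 5|_11 = 3138578427935 ⇒ 3138578427934

15, 111, 1283, 18752, 326593, 6588344, 150994943, 3524450280, 100077777775, 3138578427934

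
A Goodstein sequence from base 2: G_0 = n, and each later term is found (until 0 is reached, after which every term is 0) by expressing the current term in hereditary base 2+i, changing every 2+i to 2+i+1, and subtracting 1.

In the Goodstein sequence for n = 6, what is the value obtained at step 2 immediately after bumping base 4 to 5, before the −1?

3126

6 —HB2→ 2^2 + 2 —bump→ 3^3 + 3 = 30 —(−1)→ 29
29 —HB3→ 3^3 + 2 —bump→ 4^4 + 2 = 258 —(−1)→ 257
257 —HB4→ 4^4 + 1 —bump→ 5^5 + 1 = 3126 —(−1)→ 3125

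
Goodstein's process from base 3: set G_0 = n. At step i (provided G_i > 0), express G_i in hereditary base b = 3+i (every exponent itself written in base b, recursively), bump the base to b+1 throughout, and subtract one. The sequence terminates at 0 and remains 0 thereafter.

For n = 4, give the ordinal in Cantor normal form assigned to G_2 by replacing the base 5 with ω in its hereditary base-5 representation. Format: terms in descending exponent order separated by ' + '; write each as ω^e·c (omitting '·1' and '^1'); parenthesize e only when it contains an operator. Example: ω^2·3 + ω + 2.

G_0=4  [base 3] 3 + 1  →[3↦4]→  4 + 1 = 5  −1 ⇒ G_1=4
G_1=4  [base 4] 4  →[4↦5]→  5 = 5  −1 ⇒ G_2=4
G_2=4  [base 5] 4  →[5↦6]→  4 = 4  −1 ⇒ G_3=3

4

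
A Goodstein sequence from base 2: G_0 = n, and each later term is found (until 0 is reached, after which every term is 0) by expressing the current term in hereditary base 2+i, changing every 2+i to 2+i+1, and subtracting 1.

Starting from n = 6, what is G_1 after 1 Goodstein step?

G_0=6  [base 2] 2^2 + 2  →[2↦3]→  3^3 + 3 = 30  −1 ⇒ G_1=29
G_1=29  [base 3] 3^3 + 2  →[3↦4]→  4^4 + 2 = 258  −1 ⇒ G_2=257

29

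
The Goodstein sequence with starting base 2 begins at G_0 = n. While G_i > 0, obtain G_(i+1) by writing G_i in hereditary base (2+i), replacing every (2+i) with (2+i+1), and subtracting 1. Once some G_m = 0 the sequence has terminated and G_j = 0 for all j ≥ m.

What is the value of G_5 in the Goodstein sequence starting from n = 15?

6588344

G_0=15  [base 2] 2^(2 + 1) + 2^2 + 2 + 1  →[2↦3]→  3^(3 + 1) + 3^3 + 3 + 1 = 112  −1 ⇒ G_1=111
G_1=111  [base 3] 3^(3 + 1) + 3^3 + 3  →[3↦4]→  4^(4 + 1) + 4^4 + 4 = 1284  −1 ⇒ G_2=1283
G_2=1283  [base 4] 4^(4 + 1) + 4^4 + 3  →[4↦5]→  5^(5 + 1) + 5^5 + 3 = 18753  −1 ⇒ G_3=18752
G_3=18752  [base 5] 5^(5 + 1) + 5^5 + 2  →[5↦6]→  6^(6 + 1) + 6^6 + 2 = 326594  −1 ⇒ G_4=326593
G_4=326593  [base 6] 6^(6 + 1) + 6^6 + 1  →[6↦7]→  7^(7 + 1) + 7^7 + 1 = 6588345  −1 ⇒ G_5=6588344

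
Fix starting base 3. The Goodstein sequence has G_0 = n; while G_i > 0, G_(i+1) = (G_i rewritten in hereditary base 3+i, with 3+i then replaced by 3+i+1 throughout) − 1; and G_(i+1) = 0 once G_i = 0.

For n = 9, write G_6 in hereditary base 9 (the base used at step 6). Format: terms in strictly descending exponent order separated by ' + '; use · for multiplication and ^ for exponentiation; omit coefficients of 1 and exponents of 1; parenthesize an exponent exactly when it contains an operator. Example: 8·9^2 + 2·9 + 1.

G_0 = 9. HB_3(9) = 3^2. Bump = 16. G_1 = 15.
G_1 = 15. HB_4(15) = 3·4 + 3. Bump = 18. G_2 = 17.
G_2 = 17. HB_5(17) = 3·5 + 2. Bump = 20. G_3 = 19.
G_3 = 19. HB_6(19) = 3·6 + 1. Bump = 22. G_4 = 21.
G_4 = 21. HB_7(21) = 3·7. Bump = 24. G_5 = 23.
G_5 = 23. HB_8(23) = 2·8 + 7. Bump = 25. G_6 = 24.

2·9 + 6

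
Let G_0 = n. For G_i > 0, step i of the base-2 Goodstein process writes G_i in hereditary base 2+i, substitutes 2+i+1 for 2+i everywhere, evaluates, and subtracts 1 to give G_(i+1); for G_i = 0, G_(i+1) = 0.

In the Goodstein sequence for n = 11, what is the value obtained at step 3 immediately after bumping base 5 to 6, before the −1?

279938

(0) 11|_2 = 2^(2 + 1) + 2 + 1 ↦ 3^(3 + 1) + 3 + 1|_3 = 85 ⇒ 84
(1) 84|_3 = 3^(3 + 1) + 3 ↦ 4^(4 + 1) + 4|_4 = 1028 ⇒ 1027
(2) 1027|_4 = 4^(4 + 1) + 3 ↦ 5^(5 + 1) + 3|_5 = 15628 ⇒ 15627
(3) 15627|_5 = 5^(5 + 1) + 2 ↦ 6^(6 + 1) + 2|_6 = 279938 ⇒ 279937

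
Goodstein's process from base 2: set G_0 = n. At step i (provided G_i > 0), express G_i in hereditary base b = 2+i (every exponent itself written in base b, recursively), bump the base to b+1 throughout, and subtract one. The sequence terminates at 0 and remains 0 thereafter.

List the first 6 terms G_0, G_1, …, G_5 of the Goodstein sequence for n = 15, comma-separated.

15, 111, 1283, 18752, 326593, 6588344

(0) 15|_2 = 2^(2 + 1) + 2^2 + 2 + 1 ↦ 3^(3 + 1) + 3^3 + 3 + 1|_3 = 112 ⇒ 111
(1) 111|_3 = 3^(3 + 1) + 3^3 + 3 ↦ 4^(4 + 1) + 4^4 + 4|_4 = 1284 ⇒ 1283
(2) 1283|_4 = 4^(4 + 1) + 4^4 + 3 ↦ 5^(5 + 1) + 5^5 + 3|_5 = 18753 ⇒ 18752
(3) 18752|_5 = 5^(5 + 1) + 5^5 + 2 ↦ 6^(6 + 1) + 6^6 + 2|_6 = 326594 ⇒ 326593
(4) 326593|_6 = 6^(6 + 1) + 6^6 + 1 ↦ 7^(7 + 1) + 7^7 + 1|_7 = 6588345 ⇒ 6588344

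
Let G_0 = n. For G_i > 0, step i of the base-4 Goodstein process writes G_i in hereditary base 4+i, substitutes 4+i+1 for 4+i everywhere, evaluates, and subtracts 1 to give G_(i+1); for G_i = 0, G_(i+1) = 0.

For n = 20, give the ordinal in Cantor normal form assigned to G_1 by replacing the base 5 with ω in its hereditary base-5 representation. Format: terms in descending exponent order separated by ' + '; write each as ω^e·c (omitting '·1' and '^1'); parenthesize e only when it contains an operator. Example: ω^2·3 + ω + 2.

ω^2 + 4

(0) 20|_4 = 4^2 + 4 ↦ 5^2 + 5|_5 = 30 ⇒ 29
(1) 29|_5 = 5^2 + 4 ↦ 6^2 + 4|_6 = 40 ⇒ 39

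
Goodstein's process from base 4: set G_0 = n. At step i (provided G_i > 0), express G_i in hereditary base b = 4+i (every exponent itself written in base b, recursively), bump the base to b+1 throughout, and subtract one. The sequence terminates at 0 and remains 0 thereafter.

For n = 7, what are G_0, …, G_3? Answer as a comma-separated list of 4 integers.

7, 7, 7, 7

G_0 = 7. HB_4(7) = 4 + 3. Bump = 8. G_1 = 7.
G_1 = 7. HB_5(7) = 5 + 2. Bump = 8. G_2 = 7.
G_2 = 7. HB_6(7) = 6 + 1. Bump = 8. G_3 = 7.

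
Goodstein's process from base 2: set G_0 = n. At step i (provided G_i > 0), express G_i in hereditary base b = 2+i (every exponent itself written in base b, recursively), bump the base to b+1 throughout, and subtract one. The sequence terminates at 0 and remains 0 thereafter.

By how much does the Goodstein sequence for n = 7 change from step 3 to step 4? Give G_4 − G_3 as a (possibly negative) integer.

i=0: 7 = 2^2 + 2 + 1 (b=2); 2→3: 3^3 + 3 + 1 = 31; 31−1 = 30
i=1: 30 = 3^3 + 3 (b=3); 3→4: 4^4 + 4 = 260; 260−1 = 259
i=2: 259 = 4^4 + 3 (b=4); 4→5: 5^5 + 3 = 3128; 3128−1 = 3127
i=3: 3127 = 5^5 + 2 (b=5); 5→6: 6^6 + 2 = 46658; 46658−1 = 46657

43530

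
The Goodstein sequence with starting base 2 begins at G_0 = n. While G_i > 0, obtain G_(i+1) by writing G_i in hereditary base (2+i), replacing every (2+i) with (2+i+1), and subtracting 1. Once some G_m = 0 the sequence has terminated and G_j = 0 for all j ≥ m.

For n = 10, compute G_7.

1937434592

G_0=10  [base 2] 2^(2 + 1) + 2  →[2↦3]→  3^(3 + 1) + 3 = 84  −1 ⇒ G_1=83
G_1=83  [base 3] 3^(3 + 1) + 2  →[3↦4]→  4^(4 + 1) + 2 = 1026  −1 ⇒ G_2=1025
G_2=1025  [base 4] 4^(4 + 1) + 1  →[4↦5]→  5^(5 + 1) + 1 = 15626  −1 ⇒ G_3=15625
G_3=15625  [base 5] 5^(5 + 1)  →[5↦6]→  6^(6 + 1) = 279936  −1 ⇒ G_4=279935
G_4=279935  [base 6] 5·6^6 + 5·6^5 + 5·6^4 + 5·6^3 + 5·6^2 + 5·6 + 5  →[6↦7]→  5·7^7 + 5·7^5 + 5·7^4 + 5·7^3 + 5·7^2 + 5·7 + 5 = 4215755  −1 ⇒ G_5=4215754
G_5=4215754  [base 7] 5·7^7 + 5·7^5 + 5·7^4 + 5·7^3 + 5·7^2 + 5·7 + 4  →[7↦8]→  5·8^8 + 5·8^5 + 5·8^4 + 5·8^3 + 5·8^2 + 5·8 + 4 = 84073324  −1 ⇒ G_6=84073323
G_6=84073323  [base 8] 5·8^8 + 5·8^5 + 5·8^4 + 5·8^3 + 5·8^2 + 5·8 + 3  →[8↦9]→  5·9^9 + 5·9^5 + 5·9^4 + 5·9^3 + 5·9^2 + 5·9 + 3 = 1937434593  −1 ⇒ G_7=1937434592
G_7=1937434592  [base 9] 5·9^9 + 5·9^5 + 5·9^4 + 5·9^3 + 5·9^2 + 5·9 + 2  →[9↦10]→  5·10^10 + 5·10^5 + 5·10^4 + 5·10^3 + 5·10^2 + 5·10 + 2 = 50000555552  −1 ⇒ G_8=50000555551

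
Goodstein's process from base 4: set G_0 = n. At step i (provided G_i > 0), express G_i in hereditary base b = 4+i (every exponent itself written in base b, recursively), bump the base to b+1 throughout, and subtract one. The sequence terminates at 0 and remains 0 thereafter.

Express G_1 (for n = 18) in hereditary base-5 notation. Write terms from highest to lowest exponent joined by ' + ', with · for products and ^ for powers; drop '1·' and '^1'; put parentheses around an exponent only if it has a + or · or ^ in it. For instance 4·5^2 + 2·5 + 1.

step 0: 18 = 4^2 + 2; sub 5 for 4: 5^2 + 2; = 27; G_1 = 27−1 = 26
step 1: 26 = 5^2 + 1; sub 6 for 5: 6^2 + 1; = 37; G_2 = 37−1 = 36

5^2 + 1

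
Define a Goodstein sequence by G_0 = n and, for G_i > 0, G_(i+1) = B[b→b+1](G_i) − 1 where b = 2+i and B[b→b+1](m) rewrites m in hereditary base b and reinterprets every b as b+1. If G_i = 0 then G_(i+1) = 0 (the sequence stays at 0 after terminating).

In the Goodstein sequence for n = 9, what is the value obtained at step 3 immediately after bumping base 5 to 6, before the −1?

140744

step 0: 9 = 2^(2 + 1) + 1; sub 3 for 2: 3^(3 + 1) + 1; = 82; G_1 = 82−1 = 81
step 1: 81 = 3^(3 + 1); sub 4 for 3: 4^(4 + 1); = 1024; G_2 = 1024−1 = 1023
step 2: 1023 = 3·4^4 + 3·4^3 + 3·4^2 + 3·4 + 3; sub 5 for 4: 3·5^5 + 3·5^3 + 3·5^2 + 3·5 + 3; = 9843; G_3 = 9843−1 = 9842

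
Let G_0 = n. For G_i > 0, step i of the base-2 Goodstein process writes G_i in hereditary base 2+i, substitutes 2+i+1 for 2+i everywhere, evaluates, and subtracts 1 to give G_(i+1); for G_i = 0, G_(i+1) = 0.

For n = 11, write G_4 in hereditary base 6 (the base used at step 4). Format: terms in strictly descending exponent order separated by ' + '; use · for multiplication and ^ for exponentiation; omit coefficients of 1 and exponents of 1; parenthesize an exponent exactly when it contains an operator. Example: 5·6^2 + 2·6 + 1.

G_0=11  [base 2] 2^(2 + 1) + 2 + 1  →[2↦3]→  3^(3 + 1) + 3 + 1 = 85  −1 ⇒ G_1=84
G_1=84  [base 3] 3^(3 + 1) + 3  →[3↦4]→  4^(4 + 1) + 4 = 1028  −1 ⇒ G_2=1027
G_2=1027  [base 4] 4^(4 + 1) + 3  →[4↦5]→  5^(5 + 1) + 3 = 15628  −1 ⇒ G_3=15627
G_3=15627  [base 5] 5^(5 + 1) + 2  →[5↦6]→  6^(6 + 1) + 2 = 279938  −1 ⇒ G_4=279937
G_4=279937  [base 6] 6^(6 + 1) + 1  →[6↦7]→  7^(7 + 1) + 1 = 5764802  −1 ⇒ G_5=5764801

6^(6 + 1) + 1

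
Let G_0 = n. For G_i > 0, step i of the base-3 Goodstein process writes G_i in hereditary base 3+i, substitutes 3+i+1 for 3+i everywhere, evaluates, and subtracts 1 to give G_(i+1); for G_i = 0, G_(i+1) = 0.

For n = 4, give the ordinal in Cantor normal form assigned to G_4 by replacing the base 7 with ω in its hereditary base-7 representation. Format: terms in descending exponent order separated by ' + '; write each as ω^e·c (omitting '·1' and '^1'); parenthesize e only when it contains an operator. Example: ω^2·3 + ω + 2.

(0) 4|_3 = 3 + 1 ↦ 4 + 1|_4 = 5 ⇒ 4
(1) 4|_4 = 4 ↦ 5|_5 = 5 ⇒ 4
(2) 4|_5 = 4 ↦ 4|_6 = 4 ⇒ 3
(3) 3|_6 = 3 ↦ 3|_7 = 3 ⇒ 2
(4) 2|_7 = 2 ↦ 2|_8 = 2 ⇒ 1

2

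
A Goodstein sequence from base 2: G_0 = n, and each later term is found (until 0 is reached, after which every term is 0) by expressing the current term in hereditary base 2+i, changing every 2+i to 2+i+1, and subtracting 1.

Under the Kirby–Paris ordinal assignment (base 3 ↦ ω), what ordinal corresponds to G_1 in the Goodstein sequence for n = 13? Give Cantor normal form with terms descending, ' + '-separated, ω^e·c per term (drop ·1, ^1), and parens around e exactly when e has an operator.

G_0 = 13. HB_2(13) = 2^(2 + 1) + 2^2 + 1. Bump = 109. G_1 = 108.
G_1 = 108. HB_3(108) = 3^(3 + 1) + 3^3. Bump = 1280. G_2 = 1279.

ω^(ω + 1) + ω^ω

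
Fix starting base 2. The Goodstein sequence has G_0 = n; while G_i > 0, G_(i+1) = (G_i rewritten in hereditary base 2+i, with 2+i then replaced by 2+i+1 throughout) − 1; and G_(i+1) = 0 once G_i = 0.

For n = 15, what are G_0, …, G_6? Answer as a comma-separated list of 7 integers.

15, 111, 1283, 18752, 326593, 6588344, 150994943

15 —HB2→ 2^(2 + 1) + 2^2 + 2 + 1 —bump→ 3^(3 + 1) + 3^3 + 3 + 1 = 112 —(−1)→ 111
111 —HB3→ 3^(3 + 1) + 3^3 + 3 —bump→ 4^(4 + 1) + 4^4 + 4 = 1284 —(−1)→ 1283
1283 —HB4→ 4^(4 + 1) + 4^4 + 3 —bump→ 5^(5 + 1) + 5^5 + 3 = 18753 —(−1)→ 18752
18752 —HB5→ 5^(5 + 1) + 5^5 + 2 —bump→ 6^(6 + 1) + 6^6 + 2 = 326594 —(−1)→ 326593
326593 —HB6→ 6^(6 + 1) + 6^6 + 1 —bump→ 7^(7 + 1) + 7^7 + 1 = 6588345 —(−1)→ 6588344
6588344 —HB7→ 7^(7 + 1) + 7^7 —bump→ 8^(8 + 1) + 8^8 = 150994944 —(−1)→ 150994943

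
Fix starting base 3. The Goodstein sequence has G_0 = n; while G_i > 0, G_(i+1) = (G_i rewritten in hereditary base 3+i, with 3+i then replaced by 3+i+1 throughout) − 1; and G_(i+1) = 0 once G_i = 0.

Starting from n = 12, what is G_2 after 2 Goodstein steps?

G_0 = 12. HB_3(12) = 3^2 + 3. Bump = 20. G_1 = 19.
G_1 = 19. HB_4(19) = 4^2 + 3. Bump = 28. G_2 = 27.
G_2 = 27. HB_5(27) = 5^2 + 2. Bump = 38. G_3 = 37.

27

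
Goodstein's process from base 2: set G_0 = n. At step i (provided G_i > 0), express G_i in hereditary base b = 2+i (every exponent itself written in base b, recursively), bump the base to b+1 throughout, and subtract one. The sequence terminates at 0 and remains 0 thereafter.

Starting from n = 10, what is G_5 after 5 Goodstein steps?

step 0: 10 = 2^(2 + 1) + 2; sub 3 for 2: 3^(3 + 1) + 3; = 84; G_1 = 84−1 = 83
step 1: 83 = 3^(3 + 1) + 2; sub 4 for 3: 4^(4 + 1) + 2; = 1026; G_2 = 1026−1 = 1025
step 2: 1025 = 4^(4 + 1) + 1; sub 5 for 4: 5^(5 + 1) + 1; = 15626; G_3 = 15626−1 = 15625
step 3: 15625 = 5^(5 + 1); sub 6 for 5: 6^(6 + 1); = 279936; G_4 = 279936−1 = 279935
step 4: 279935 = 5·6^6 + 5·6^5 + 5·6^4 + 5·6^3 + 5·6^2 + 5·6 + 5; sub 7 for 6: 5·7^7 + 5·7^5 + 5·7^4 + 5·7^3 + 5·7^2 + 5·7 + 5; = 4215755; G_5 = 4215755−1 = 4215754
step 5: 4215754 = 5·7^7 + 5·7^5 + 5·7^4 + 5·7^3 + 5·7^2 + 5·7 + 4; sub 8 for 7: 5·8^8 + 5·8^5 + 5·8^4 + 5·8^3 + 5·8^2 + 5·8 + 4; = 84073324; G_6 = 84073324−1 = 84073323

4215754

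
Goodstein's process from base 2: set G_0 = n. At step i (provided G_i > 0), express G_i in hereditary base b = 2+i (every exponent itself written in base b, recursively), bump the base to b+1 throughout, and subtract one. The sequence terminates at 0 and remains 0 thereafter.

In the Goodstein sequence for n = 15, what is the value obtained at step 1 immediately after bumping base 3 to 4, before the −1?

G_0=15  [base 2] 2^(2 + 1) + 2^2 + 2 + 1  →[2↦3]→  3^(3 + 1) + 3^3 + 3 + 1 = 112  −1 ⇒ G_1=111
G_1=111  [base 3] 3^(3 + 1) + 3^3 + 3  →[3↦4]→  4^(4 + 1) + 4^4 + 4 = 1284  −1 ⇒ G_2=1283

1284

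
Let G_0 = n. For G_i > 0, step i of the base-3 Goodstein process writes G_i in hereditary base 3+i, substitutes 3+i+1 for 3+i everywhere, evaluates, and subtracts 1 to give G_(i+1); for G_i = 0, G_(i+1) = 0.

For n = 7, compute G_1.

8

G_0=7  [base 3] 2·3 + 1  →[3↦4]→  2·4 + 1 = 9  −1 ⇒ G_1=8
G_1=8  [base 4] 2·4  →[4↦5]→  2·5 = 10  −1 ⇒ G_2=9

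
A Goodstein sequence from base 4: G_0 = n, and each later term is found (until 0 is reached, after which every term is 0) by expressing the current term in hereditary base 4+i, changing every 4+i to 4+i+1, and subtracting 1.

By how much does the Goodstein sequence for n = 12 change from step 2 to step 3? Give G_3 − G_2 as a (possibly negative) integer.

G_0=12  [base 4] 3·4  →[4↦5]→  3·5 = 15  −1 ⇒ G_1=14
G_1=14  [base 5] 2·5 + 4  →[5↦6]→  2·6 + 4 = 16  −1 ⇒ G_2=15
G_2=15  [base 6] 2·6 + 3  →[6↦7]→  2·7 + 3 = 17  −1 ⇒ G_3=16

1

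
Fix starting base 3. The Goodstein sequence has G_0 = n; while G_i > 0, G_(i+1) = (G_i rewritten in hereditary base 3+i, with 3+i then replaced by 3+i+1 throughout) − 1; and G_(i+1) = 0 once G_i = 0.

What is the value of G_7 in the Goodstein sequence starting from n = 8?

11

8 —HB3→ 2·3 + 2 —bump→ 2·4 + 2 = 10 —(−1)→ 9
9 —HB4→ 2·4 + 1 —bump→ 2·5 + 1 = 11 —(−1)→ 10
10 —HB5→ 2·5 —bump→ 2·6 = 12 —(−1)→ 11
11 —HB6→ 6 + 5 —bump→ 7 + 5 = 12 —(−1)→ 11
11 —HB7→ 7 + 4 —bump→ 8 + 4 = 12 —(−1)→ 11
11 —HB8→ 8 + 3 —bump→ 9 + 3 = 12 —(−1)→ 11
11 —HB9→ 9 + 2 —bump→ 10 + 2 = 12 —(−1)→ 11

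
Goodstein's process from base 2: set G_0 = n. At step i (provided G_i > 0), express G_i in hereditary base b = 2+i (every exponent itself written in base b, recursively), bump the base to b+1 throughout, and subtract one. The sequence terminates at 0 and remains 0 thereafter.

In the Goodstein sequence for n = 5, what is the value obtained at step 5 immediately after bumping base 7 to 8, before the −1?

5 —HB2→ 2^2 + 1 —bump→ 3^3 + 1 = 28 —(−1)→ 27
27 —HB3→ 3^3 —bump→ 4^4 = 256 —(−1)→ 255
255 —HB4→ 3·4^3 + 3·4^2 + 3·4 + 3 —bump→ 3·5^3 + 3·5^2 + 3·5 + 3 = 468 —(−1)→ 467
467 —HB5→ 3·5^3 + 3·5^2 + 3·5 + 2 —bump→ 3·6^3 + 3·6^2 + 3·6 + 2 = 776 —(−1)→ 775
775 —HB6→ 3·6^3 + 3·6^2 + 3·6 + 1 —bump→ 3·7^3 + 3·7^2 + 3·7 + 1 = 1198 —(−1)→ 1197
1197 —HB7→ 3·7^3 + 3·7^2 + 3·7 —bump→ 3·8^3 + 3·8^2 + 3·8 = 1752 —(−1)→ 1751

1752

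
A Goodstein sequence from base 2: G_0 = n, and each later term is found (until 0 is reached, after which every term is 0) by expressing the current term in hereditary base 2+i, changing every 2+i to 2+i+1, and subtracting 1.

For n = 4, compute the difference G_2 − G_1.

G_0=4  [base 2] 2^2  →[2↦3]→  3^3 = 27  −1 ⇒ G_1=26
G_1=26  [base 3] 2·3^2 + 2·3 + 2  →[3↦4]→  2·4^2 + 2·4 + 2 = 42  −1 ⇒ G_2=41

15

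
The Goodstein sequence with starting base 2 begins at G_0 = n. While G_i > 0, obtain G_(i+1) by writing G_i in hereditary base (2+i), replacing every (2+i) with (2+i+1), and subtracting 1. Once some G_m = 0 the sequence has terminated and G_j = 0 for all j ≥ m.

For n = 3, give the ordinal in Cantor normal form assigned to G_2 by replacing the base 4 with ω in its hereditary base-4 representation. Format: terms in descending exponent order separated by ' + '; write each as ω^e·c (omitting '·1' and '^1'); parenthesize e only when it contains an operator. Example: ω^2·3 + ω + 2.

base 2: 3 = 2 + 1; at 3: 3 + 1 = 4; next = 3
base 3: 3 = 3; at 4: 4 = 4; next = 3
base 4: 3 = 3; at 5: 3 = 3; next = 2

3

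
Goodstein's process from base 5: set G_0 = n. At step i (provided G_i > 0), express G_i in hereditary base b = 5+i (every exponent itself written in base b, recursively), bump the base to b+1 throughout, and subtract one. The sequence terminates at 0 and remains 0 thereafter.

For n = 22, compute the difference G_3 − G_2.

3

[0] 22 ≡ 4·5 + 2 (base 5). Lift 6: 26. −1: 25.
[1] 25 ≡ 4·6 + 1 (base 6). Lift 7: 29. −1: 28.
[2] 28 ≡ 4·7 (base 7). Lift 8: 32. −1: 31.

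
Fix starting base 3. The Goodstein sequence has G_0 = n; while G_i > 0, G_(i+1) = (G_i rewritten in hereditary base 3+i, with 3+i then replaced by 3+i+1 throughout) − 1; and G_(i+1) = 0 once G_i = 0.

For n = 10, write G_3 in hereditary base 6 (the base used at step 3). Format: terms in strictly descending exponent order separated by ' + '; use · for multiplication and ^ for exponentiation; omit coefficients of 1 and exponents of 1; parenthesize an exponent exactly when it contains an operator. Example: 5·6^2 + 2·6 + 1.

4·6 + 3

step 0: 10 = 3^2 + 1; sub 4 for 3: 4^2 + 1; = 17; G_1 = 17−1 = 16
step 1: 16 = 4^2; sub 5 for 4: 5^2; = 25; G_2 = 25−1 = 24
step 2: 24 = 4·5 + 4; sub 6 for 5: 4·6 + 4; = 28; G_3 = 28−1 = 27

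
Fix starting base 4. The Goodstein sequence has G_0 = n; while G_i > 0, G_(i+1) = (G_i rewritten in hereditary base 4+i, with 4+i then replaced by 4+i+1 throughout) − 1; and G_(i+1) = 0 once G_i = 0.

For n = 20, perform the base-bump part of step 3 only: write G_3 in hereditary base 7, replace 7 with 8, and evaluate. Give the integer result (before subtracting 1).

base 4: 20 = 4^2 + 4; at 5: 5^2 + 5 = 30; next = 29
base 5: 29 = 5^2 + 4; at 6: 6^2 + 4 = 40; next = 39
base 6: 39 = 6^2 + 3; at 7: 7^2 + 3 = 52; next = 51
base 7: 51 = 7^2 + 2; at 8: 8^2 + 2 = 66; next = 65

66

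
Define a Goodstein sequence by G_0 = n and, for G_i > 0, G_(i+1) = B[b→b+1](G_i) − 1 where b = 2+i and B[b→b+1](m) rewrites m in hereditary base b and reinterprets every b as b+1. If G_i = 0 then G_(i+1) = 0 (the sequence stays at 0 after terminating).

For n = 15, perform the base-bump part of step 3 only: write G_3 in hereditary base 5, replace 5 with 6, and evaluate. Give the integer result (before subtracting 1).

326594

step 0: 15 = 2^(2 + 1) + 2^2 + 2 + 1; sub 3 for 2: 3^(3 + 1) + 3^3 + 3 + 1; = 112; G_1 = 112−1 = 111
step 1: 111 = 3^(3 + 1) + 3^3 + 3; sub 4 for 3: 4^(4 + 1) + 4^4 + 4; = 1284; G_2 = 1284−1 = 1283
step 2: 1283 = 4^(4 + 1) + 4^4 + 3; sub 5 for 4: 5^(5 + 1) + 5^5 + 3; = 18753; G_3 = 18753−1 = 18752
step 3: 18752 = 5^(5 + 1) + 5^5 + 2; sub 6 for 5: 6^(6 + 1) + 6^6 + 2; = 326594; G_4 = 326594−1 = 326593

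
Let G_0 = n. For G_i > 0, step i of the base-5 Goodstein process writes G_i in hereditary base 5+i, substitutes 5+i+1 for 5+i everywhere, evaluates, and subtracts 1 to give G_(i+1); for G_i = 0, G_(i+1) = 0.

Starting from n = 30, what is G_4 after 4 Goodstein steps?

83

G_0 = 30. HB_5(30) = 5^2 + 5. Bump = 42. G_1 = 41.
G_1 = 41. HB_6(41) = 6^2 + 5. Bump = 54. G_2 = 53.
G_2 = 53. HB_7(53) = 7^2 + 4. Bump = 68. G_3 = 67.
G_3 = 67. HB_8(67) = 8^2 + 3. Bump = 84. G_4 = 83.
G_4 = 83. HB_9(83) = 9^2 + 2. Bump = 102. G_5 = 101.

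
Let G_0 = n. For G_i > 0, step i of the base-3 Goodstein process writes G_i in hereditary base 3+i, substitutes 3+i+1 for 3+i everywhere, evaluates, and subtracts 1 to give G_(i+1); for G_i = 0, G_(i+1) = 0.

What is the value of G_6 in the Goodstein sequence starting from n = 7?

(0) 7|_3 = 2·3 + 1 ↦ 2·4 + 1|_4 = 9 ⇒ 8
(1) 8|_4 = 2·4 ↦ 2·5|_5 = 10 ⇒ 9
(2) 9|_5 = 5 + 4 ↦ 6 + 4|_6 = 10 ⇒ 9
(3) 9|_6 = 6 + 3 ↦ 7 + 3|_7 = 10 ⇒ 9
(4) 9|_7 = 7 + 2 ↦ 8 + 2|_8 = 10 ⇒ 9
(5) 9|_8 = 8 + 1 ↦ 9 + 1|_9 = 10 ⇒ 9
(6) 9|_9 = 9 ↦ 10|_10 = 10 ⇒ 9

9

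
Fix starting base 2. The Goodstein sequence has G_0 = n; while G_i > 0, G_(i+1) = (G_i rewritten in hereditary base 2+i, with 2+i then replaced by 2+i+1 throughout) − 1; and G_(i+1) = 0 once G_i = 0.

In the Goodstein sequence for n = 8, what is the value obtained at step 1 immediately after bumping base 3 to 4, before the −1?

8 —HB2→ 2^(2 + 1) —bump→ 3^(3 + 1) = 81 —(−1)→ 80
80 —HB3→ 2·3^3 + 2·3^2 + 2·3 + 2 —bump→ 2·4^4 + 2·4^2 + 2·4 + 2 = 554 —(−1)→ 553

554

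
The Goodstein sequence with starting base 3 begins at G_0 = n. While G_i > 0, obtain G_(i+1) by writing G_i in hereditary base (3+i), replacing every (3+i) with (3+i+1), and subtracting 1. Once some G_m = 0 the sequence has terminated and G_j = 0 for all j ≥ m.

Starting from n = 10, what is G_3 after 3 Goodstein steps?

27

i=0: 10 = 3^2 + 1 (b=3); 3→4: 4^2 + 1 = 17; 17−1 = 16
i=1: 16 = 4^2 (b=4); 4→5: 5^2 = 25; 25−1 = 24
i=2: 24 = 4·5 + 4 (b=5); 5→6: 4·6 + 4 = 28; 28−1 = 27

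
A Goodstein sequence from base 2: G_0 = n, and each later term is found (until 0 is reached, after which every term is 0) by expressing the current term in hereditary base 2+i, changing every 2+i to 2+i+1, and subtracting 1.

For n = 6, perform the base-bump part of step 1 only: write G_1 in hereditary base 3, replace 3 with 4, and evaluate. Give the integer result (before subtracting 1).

258

step 0: 6 = 2^2 + 2; sub 3 for 2: 3^3 + 3; = 30; G_1 = 30−1 = 29
step 1: 29 = 3^3 + 2; sub 4 for 3: 4^4 + 2; = 258; G_2 = 258−1 = 257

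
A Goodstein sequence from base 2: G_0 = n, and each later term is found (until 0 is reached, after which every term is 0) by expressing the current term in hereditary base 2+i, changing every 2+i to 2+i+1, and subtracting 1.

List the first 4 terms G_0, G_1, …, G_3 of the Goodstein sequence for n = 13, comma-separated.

i=0: 13 = 2^(2 + 1) + 2^2 + 1 (b=2); 2→3: 3^(3 + 1) + 3^3 + 1 = 109; 109−1 = 108
i=1: 108 = 3^(3 + 1) + 3^3 (b=3); 3→4: 4^(4 + 1) + 4^4 = 1280; 1280−1 = 1279
i=2: 1279 = 4^(4 + 1) + 3·4^3 + 3·4^2 + 3·4 + 3 (b=4); 4→5: 5^(5 + 1) + 3·5^3 + 3·5^2 + 3·5 + 3 = 16093; 16093−1 = 16092

13, 108, 1279, 16092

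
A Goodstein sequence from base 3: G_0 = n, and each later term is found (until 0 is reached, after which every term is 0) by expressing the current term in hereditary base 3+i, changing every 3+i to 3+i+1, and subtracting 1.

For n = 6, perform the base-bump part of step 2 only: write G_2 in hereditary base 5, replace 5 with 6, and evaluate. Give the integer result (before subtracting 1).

8

i=0: 6 = 2·3 (b=3); 3→4: 2·4 = 8; 8−1 = 7
i=1: 7 = 4 + 3 (b=4); 4→5: 5 + 3 = 8; 8−1 = 7
i=2: 7 = 5 + 2 (b=5); 5→6: 6 + 2 = 8; 8−1 = 7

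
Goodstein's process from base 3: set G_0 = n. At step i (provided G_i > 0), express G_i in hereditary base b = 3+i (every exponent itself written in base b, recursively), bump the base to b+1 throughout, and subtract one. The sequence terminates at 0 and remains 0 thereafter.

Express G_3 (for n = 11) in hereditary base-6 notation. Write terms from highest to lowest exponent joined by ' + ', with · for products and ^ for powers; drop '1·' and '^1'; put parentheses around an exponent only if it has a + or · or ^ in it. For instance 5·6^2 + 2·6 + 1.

11 —HB3→ 3^2 + 2 —bump→ 4^2 + 2 = 18 —(−1)→ 17
17 —HB4→ 4^2 + 1 —bump→ 5^2 + 1 = 26 —(−1)→ 25
25 —HB5→ 5^2 —bump→ 6^2 = 36 —(−1)→ 35
35 —HB6→ 5·6 + 5 —bump→ 5·7 + 5 = 40 —(−1)→ 39

5·6 + 5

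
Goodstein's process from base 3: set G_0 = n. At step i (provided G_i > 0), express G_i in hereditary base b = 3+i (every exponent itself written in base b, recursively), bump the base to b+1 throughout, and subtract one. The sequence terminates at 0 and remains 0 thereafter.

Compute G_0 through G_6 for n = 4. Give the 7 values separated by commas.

[0] 4 ≡ 3 + 1 (base 3). Lift 4: 5. −1: 4.
[1] 4 ≡ 4 (base 4). Lift 5: 5. −1: 4.
[2] 4 ≡ 4 (base 5). Lift 6: 4. −1: 3.
[3] 3 ≡ 3 (base 6). Lift 7: 3. −1: 2.
[4] 2 ≡ 2 (base 7). Lift 8: 2. −1: 1.
[5] 1 ≡ 1 (base 8). Lift 9: 1. −1: 0.

4, 4, 4, 3, 2, 1, 0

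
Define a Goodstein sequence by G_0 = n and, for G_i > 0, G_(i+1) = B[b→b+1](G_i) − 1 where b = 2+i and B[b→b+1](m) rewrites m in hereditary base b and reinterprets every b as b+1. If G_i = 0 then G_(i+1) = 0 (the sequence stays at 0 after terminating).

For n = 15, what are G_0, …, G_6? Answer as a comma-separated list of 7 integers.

(0) 15|_2 = 2^(2 + 1) + 2^2 + 2 + 1 ↦ 3^(3 + 1) + 3^3 + 3 + 1|_3 = 112 ⇒ 111
(1) 111|_3 = 3^(3 + 1) + 3^3 + 3 ↦ 4^(4 + 1) + 4^4 + 4|_4 = 1284 ⇒ 1283
(2) 1283|_4 = 4^(4 + 1) + 4^4 + 3 ↦ 5^(5 + 1) + 5^5 + 3|_5 = 18753 ⇒ 18752
(3) 18752|_5 = 5^(5 + 1) + 5^5 + 2 ↦ 6^(6 + 1) + 6^6 + 2|_6 = 326594 ⇒ 326593
(4) 326593|_6 = 6^(6 + 1) + 6^6 + 1 ↦ 7^(7 + 1) + 7^7 + 1|_7 = 6588345 ⇒ 6588344
(5) 6588344|_7 = 7^(7 + 1) + 7^7 ↦ 8^(8 + 1) + 8^8|_8 = 150994944 ⇒ 150994943

15, 111, 1283, 18752, 326593, 6588344, 150994943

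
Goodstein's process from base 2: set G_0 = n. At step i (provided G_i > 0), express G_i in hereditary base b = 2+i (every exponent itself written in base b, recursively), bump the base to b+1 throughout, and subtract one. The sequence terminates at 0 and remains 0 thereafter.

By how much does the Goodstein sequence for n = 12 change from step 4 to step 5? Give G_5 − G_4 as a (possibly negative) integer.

5484891

12 —HB2→ 2^(2 + 1) + 2^2 —bump→ 3^(3 + 1) + 3^3 = 108 —(−1)→ 107
107 —HB3→ 3^(3 + 1) + 2·3^2 + 2·3 + 2 —bump→ 4^(4 + 1) + 2·4^2 + 2·4 + 2 = 1066 —(−1)→ 1065
1065 —HB4→ 4^(4 + 1) + 2·4^2 + 2·4 + 1 —bump→ 5^(5 + 1) + 2·5^2 + 2·5 + 1 = 15686 —(−1)→ 15685
15685 —HB5→ 5^(5 + 1) + 2·5^2 + 2·5 —bump→ 6^(6 + 1) + 2·6^2 + 2·6 = 280020 —(−1)→ 280019
280019 —HB6→ 6^(6 + 1) + 2·6^2 + 6 + 5 —bump→ 7^(7 + 1) + 2·7^2 + 7 + 5 = 5764911 —(−1)→ 5764910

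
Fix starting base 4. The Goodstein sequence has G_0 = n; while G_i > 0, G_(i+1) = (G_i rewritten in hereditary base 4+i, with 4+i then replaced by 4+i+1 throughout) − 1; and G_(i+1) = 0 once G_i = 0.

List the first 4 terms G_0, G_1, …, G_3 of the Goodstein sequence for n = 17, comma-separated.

17, 25, 35, 39

17 —HB4→ 4^2 + 1 —bump→ 5^2 + 1 = 26 —(−1)→ 25
25 —HB5→ 5^2 —bump→ 6^2 = 36 —(−1)→ 35
35 —HB6→ 5·6 + 5 —bump→ 5·7 + 5 = 40 —(−1)→ 39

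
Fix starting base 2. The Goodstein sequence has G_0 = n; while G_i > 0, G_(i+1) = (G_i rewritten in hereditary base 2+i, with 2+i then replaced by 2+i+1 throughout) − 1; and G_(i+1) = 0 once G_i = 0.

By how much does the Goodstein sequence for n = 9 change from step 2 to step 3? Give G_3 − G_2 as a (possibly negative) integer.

9 —HB2→ 2^(2 + 1) + 1 —bump→ 3^(3 + 1) + 1 = 82 —(−1)→ 81
81 —HB3→ 3^(3 + 1) —bump→ 4^(4 + 1) = 1024 —(−1)→ 1023
1023 —HB4→ 3·4^4 + 3·4^3 + 3·4^2 + 3·4 + 3 —bump→ 3·5^5 + 3·5^3 + 3·5^2 + 3·5 + 3 = 9843 —(−1)→ 9842

8819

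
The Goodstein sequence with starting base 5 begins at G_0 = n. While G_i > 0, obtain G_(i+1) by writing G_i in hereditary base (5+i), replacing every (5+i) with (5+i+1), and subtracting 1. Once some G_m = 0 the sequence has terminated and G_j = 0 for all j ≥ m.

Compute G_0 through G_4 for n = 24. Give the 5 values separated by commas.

24, 27, 30, 33, 36

(0) 24|_5 = 4·5 + 4 ↦ 4·6 + 4|_6 = 28 ⇒ 27
(1) 27|_6 = 4·6 + 3 ↦ 4·7 + 3|_7 = 31 ⇒ 30
(2) 30|_7 = 4·7 + 2 ↦ 4·8 + 2|_8 = 34 ⇒ 33
(3) 33|_8 = 4·8 + 1 ↦ 4·9 + 1|_9 = 37 ⇒ 36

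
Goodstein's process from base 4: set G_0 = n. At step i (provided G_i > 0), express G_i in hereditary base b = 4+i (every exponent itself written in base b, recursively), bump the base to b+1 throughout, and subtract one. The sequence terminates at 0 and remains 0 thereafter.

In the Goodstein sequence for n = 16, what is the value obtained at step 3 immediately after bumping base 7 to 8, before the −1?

base 4: 16 = 4^2; at 5: 5^2 = 25; next = 24
base 5: 24 = 4·5 + 4; at 6: 4·6 + 4 = 28; next = 27
base 6: 27 = 4·6 + 3; at 7: 4·7 + 3 = 31; next = 30
base 7: 30 = 4·7 + 2; at 8: 4·8 + 2 = 34; next = 33

34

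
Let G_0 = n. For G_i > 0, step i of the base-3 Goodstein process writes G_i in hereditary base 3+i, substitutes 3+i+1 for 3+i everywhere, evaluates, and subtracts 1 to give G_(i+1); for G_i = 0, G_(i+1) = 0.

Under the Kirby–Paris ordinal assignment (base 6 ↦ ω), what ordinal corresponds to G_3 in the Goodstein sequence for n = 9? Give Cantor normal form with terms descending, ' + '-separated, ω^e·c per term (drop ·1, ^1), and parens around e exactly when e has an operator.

G_0 = 9. HB_3(9) = 3^2. Bump = 16. G_1 = 15.
G_1 = 15. HB_4(15) = 3·4 + 3. Bump = 18. G_2 = 17.
G_2 = 17. HB_5(17) = 3·5 + 2. Bump = 20. G_3 = 19.
G_3 = 19. HB_6(19) = 3·6 + 1. Bump = 22. G_4 = 21.

ω·3 + 1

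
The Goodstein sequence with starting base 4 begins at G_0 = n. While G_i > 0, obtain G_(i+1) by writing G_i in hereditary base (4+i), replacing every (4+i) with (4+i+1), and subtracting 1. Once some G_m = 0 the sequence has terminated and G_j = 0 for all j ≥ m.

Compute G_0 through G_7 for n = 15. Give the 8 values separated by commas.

G_0=15  [base 4] 3·4 + 3  →[4↦5]→  3·5 + 3 = 18  −1 ⇒ G_1=17
G_1=17  [base 5] 3·5 + 2  →[5↦6]→  3·6 + 2 = 20  −1 ⇒ G_2=19
G_2=19  [base 6] 3·6 + 1  →[6↦7]→  3·7 + 1 = 22  −1 ⇒ G_3=21
G_3=21  [base 7] 3·7  →[7↦8]→  3·8 = 24  −1 ⇒ G_4=23
G_4=23  [base 8] 2·8 + 7  →[8↦9]→  2·9 + 7 = 25  −1 ⇒ G_5=24
G_5=24  [base 9] 2·9 + 6  →[9↦10]→  2·10 + 6 = 26  −1 ⇒ G_6=25
G_6=25  [base 10] 2·10 + 5  →[10↦11]→  2·11 + 5 = 27  −1 ⇒ G_7=26

15, 17, 19, 21, 23, 24, 25, 26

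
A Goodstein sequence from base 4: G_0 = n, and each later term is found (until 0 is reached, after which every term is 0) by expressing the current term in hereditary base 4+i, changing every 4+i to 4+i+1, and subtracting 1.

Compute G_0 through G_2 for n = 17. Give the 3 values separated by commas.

(0) 17|_4 = 4^2 + 1 ↦ 5^2 + 1|_5 = 26 ⇒ 25
(1) 25|_5 = 5^2 ↦ 6^2|_6 = 36 ⇒ 35

17, 25, 35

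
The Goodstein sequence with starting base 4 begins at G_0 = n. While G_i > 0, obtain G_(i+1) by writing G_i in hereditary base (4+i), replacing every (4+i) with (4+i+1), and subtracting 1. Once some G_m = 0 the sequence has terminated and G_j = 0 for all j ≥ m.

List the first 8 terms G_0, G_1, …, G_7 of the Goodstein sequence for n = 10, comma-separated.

G_0=10  [base 4] 2·4 + 2  →[4↦5]→  2·5 + 2 = 12  −1 ⇒ G_1=11
G_1=11  [base 5] 2·5 + 1  →[5↦6]→  2·6 + 1 = 13  −1 ⇒ G_2=12
G_2=12  [base 6] 2·6  →[6↦7]→  2·7 = 14  −1 ⇒ G_3=13
G_3=13  [base 7] 7 + 6  →[7↦8]→  8 + 6 = 14  −1 ⇒ G_4=13
G_4=13  [base 8] 8 + 5  →[8↦9]→  9 + 5 = 14  −1 ⇒ G_5=13
G_5=13  [base 9] 9 + 4  →[9↦10]→  10 + 4 = 14  −1 ⇒ G_6=13
G_6=13  [base 10] 10 + 3  →[10↦11]→  11 + 3 = 14  −1 ⇒ G_7=13

10, 11, 12, 13, 13, 13, 13, 13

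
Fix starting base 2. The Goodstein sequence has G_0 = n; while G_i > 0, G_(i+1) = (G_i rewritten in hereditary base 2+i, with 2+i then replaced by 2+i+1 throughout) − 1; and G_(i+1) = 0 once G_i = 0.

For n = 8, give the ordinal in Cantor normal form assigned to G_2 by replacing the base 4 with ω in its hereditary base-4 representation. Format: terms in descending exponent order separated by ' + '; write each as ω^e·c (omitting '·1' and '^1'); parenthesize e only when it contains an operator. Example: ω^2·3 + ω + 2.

G_0 = 8. HB_2(8) = 2^(2 + 1). Bump = 81. G_1 = 80.
G_1 = 80. HB_3(80) = 2·3^3 + 2·3^2 + 2·3 + 2. Bump = 554. G_2 = 553.
G_2 = 553. HB_4(553) = 2·4^4 + 2·4^2 + 2·4 + 1. Bump = 6311. G_3 = 6310.

ω^ω·2 + ω^2·2 + ω·2 + 1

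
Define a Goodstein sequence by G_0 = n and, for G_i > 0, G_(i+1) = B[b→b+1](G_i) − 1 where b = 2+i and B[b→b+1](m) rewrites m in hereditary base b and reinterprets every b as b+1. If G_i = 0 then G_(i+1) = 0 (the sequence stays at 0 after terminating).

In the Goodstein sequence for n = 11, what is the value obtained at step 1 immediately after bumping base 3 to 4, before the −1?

1028

[0] 11 ≡ 2^(2 + 1) + 2 + 1 (base 2). Lift 3: 85. −1: 84.
[1] 84 ≡ 3^(3 + 1) + 3 (base 3). Lift 4: 1028. −1: 1027.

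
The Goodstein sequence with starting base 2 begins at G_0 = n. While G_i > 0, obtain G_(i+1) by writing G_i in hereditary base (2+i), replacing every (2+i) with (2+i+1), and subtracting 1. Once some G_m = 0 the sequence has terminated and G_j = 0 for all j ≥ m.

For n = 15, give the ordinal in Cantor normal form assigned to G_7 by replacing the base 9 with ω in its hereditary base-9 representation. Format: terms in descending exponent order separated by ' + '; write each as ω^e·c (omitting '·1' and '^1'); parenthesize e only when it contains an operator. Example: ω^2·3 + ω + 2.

step 0: 15 = 2^(2 + 1) + 2^2 + 2 + 1; sub 3 for 2: 3^(3 + 1) + 3^3 + 3 + 1; = 112; G_1 = 112−1 = 111
step 1: 111 = 3^(3 + 1) + 3^3 + 3; sub 4 for 3: 4^(4 + 1) + 4^4 + 4; = 1284; G_2 = 1284−1 = 1283
step 2: 1283 = 4^(4 + 1) + 4^4 + 3; sub 5 for 4: 5^(5 + 1) + 5^5 + 3; = 18753; G_3 = 18753−1 = 18752
step 3: 18752 = 5^(5 + 1) + 5^5 + 2; sub 6 for 5: 6^(6 + 1) + 6^6 + 2; = 326594; G_4 = 326594−1 = 326593
step 4: 326593 = 6^(6 + 1) + 6^6 + 1; sub 7 for 6: 7^(7 + 1) + 7^7 + 1; = 6588345; G_5 = 6588345−1 = 6588344
step 5: 6588344 = 7^(7 + 1) + 7^7; sub 8 for 7: 8^(8 + 1) + 8^8; = 150994944; G_6 = 150994944−1 = 150994943
step 6: 150994943 = 8^(8 + 1) + 7·8^7 + 7·8^6 + 7·8^5 + 7·8^4 + 7·8^3 + 7·8^2 + 7·8 + 7; sub 9 for 8: 9^(9 + 1) + 7·9^7 + 7·9^6 + 7·9^5 + 7·9^4 + 7·9^3 + 7·9^2 + 7·9 + 7; = 3524450281; G_7 = 3524450281−1 = 3524450280
step 7: 3524450280 = 9^(9 + 1) + 7·9^7 + 7·9^6 + 7·9^5 + 7·9^4 + 7·9^3 + 7·9^2 + 7·9 + 6; sub 10 for 9: 10^(10 + 1) + 7·10^7 + 7·10^6 + 7·10^5 + 7·10^4 + 7·10^3 + 7·10^2 + 7·10 + 6; = 100077777776; G_8 = 100077777776−1 = 100077777775

ω^(ω + 1) + ω^7·7 + ω^6·7 + ω^5·7 + ω^4·7 + ω^3·7 + ω^2·7 + ω·7 + 6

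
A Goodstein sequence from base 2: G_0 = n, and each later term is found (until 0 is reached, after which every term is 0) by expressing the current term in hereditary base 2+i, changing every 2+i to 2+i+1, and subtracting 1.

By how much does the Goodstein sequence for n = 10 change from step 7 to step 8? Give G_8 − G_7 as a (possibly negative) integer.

step 0: 10 = 2^(2 + 1) + 2; sub 3 for 2: 3^(3 + 1) + 3; = 84; G_1 = 84−1 = 83
step 1: 83 = 3^(3 + 1) + 2; sub 4 for 3: 4^(4 + 1) + 2; = 1026; G_2 = 1026−1 = 1025
step 2: 1025 = 4^(4 + 1) + 1; sub 5 for 4: 5^(5 + 1) + 1; = 15626; G_3 = 15626−1 = 15625
step 3: 15625 = 5^(5 + 1); sub 6 for 5: 6^(6 + 1); = 279936; G_4 = 279936−1 = 279935
step 4: 279935 = 5·6^6 + 5·6^5 + 5·6^4 + 5·6^3 + 5·6^2 + 5·6 + 5; sub 7 for 6: 5·7^7 + 5·7^5 + 5·7^4 + 5·7^3 + 5·7^2 + 5·7 + 5; = 4215755; G_5 = 4215755−1 = 4215754
step 5: 4215754 = 5·7^7 + 5·7^5 + 5·7^4 + 5·7^3 + 5·7^2 + 5·7 + 4; sub 8 for 7: 5·8^8 + 5·8^5 + 5·8^4 + 5·8^3 + 5·8^2 + 5·8 + 4; = 84073324; G_6 = 84073324−1 = 84073323
step 6: 84073323 = 5·8^8 + 5·8^5 + 5·8^4 + 5·8^3 + 5·8^2 + 5·8 + 3; sub 9 for 8: 5·9^9 + 5·9^5 + 5·9^4 + 5·9^3 + 5·9^2 + 5·9 + 3; = 1937434593; G_7 = 1937434593−1 = 1937434592
step 7: 1937434592 = 5·9^9 + 5·9^5 + 5·9^4 + 5·9^3 + 5·9^2 + 5·9 + 2; sub 10 for 9: 5·10^10 + 5·10^5 + 5·10^4 + 5·10^3 + 5·10^2 + 5·10 + 2; = 50000555552; G_8 = 50000555552−1 = 50000555551

48063120959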